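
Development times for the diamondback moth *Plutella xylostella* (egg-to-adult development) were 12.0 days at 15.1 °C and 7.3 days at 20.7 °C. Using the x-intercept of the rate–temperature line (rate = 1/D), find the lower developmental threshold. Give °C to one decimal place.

6.4 °C

Equal thermal constants: D₁(T₁ − T_b) = D₂(T₂ − T_b).
12.0·(15.1 − T_b) = 7.3·(20.7 − T_b)
T_b = (12.0·15.1 − 7.3·20.7) / (12.0 − 7.3) = 30.09 / 4.7 = 6.402 °C ≈ 6.4 °C.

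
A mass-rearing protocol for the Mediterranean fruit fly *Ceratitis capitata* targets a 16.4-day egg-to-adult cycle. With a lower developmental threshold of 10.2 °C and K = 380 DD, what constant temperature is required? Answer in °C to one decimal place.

Required daily accumulation = 380 / 16.4 = 23.171 DD/day.
T = T_base + 23.171 = 10.2 + 23.171 = 33.371 ≈ 33.4 °C.

33.4 °C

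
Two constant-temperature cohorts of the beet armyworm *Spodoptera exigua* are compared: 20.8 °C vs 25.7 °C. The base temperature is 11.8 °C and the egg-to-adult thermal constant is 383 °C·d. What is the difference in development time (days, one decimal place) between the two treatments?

At 20.8 °C: 383 / (20.8 − 11.8) = 383 / 9.0 = 42.556 d.
At 25.7 °C: 383 / (25.7 − 11.8) = 383 / 13.9 = 27.554 d.
Difference = |42.556 − 27.554| = 15.002 ≈ 15.0 days.

15.0 days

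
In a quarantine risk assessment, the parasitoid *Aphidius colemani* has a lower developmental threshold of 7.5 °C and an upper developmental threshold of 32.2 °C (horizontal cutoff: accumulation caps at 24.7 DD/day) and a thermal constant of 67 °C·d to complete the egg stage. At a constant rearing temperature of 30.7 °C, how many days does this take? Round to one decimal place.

2.9 days

Daily accumulation = 30.7 − 7.5 = 23.2 DD/day.
Duration = 67 / 23.2 = 2.888 ≈ 2.9 days.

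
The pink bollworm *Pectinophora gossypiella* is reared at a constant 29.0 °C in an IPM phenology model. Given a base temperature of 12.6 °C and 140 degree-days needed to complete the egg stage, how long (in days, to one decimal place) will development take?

Daily accumulation = 29.0 − 12.6 = 16.4 DD/day.
Duration = 140 / 16.4 = 8.537 ≈ 8.5 days.

8.5 days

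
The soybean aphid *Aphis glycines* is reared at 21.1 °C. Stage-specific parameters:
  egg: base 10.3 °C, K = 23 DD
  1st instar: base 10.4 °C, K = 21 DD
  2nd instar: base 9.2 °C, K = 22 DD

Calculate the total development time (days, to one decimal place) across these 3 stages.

egg: 23 / (21.1 − 10.3) = 23 / 10.8 = 2.130 d.
1st instar: 21 / (21.1 − 10.4) = 21 / 10.7 = 1.963 d.
2nd instar: 22 / (21.1 − 9.2) = 22 / 11.9 = 1.849 d.
Sum = 5.941 ≈ 5.9 days.

5.9 days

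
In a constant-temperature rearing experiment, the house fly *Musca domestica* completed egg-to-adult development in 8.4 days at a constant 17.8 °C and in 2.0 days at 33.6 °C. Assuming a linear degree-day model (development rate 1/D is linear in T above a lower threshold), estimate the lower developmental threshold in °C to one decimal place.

Equal thermal constants: D₁(T₁ − T_b) = D₂(T₂ − T_b).
8.4·(17.8 − T_b) = 2.0·(33.6 − T_b)
T_b = (8.4·17.8 − 2.0·33.6) / (8.4 − 2.0) = 82.32 / 6.4 = 12.863 °C ≈ 12.9 °C.

12.9 °C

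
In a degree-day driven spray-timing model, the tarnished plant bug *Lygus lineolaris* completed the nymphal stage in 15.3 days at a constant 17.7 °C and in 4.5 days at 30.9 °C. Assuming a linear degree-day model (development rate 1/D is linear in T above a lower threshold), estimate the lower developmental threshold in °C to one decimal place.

12.2 °C

Linear rate model ⇒ the product D·(T − T_b) is constant across temperatures.
15.3·(17.7 − T_b) = 4.5·(30.9 − T_b)
T_b = (15.3·17.7 − 4.5·30.9) / (15.3 − 4.5) = 131.76 / 10.8 = 12.200 °C ≈ 12.2 °C.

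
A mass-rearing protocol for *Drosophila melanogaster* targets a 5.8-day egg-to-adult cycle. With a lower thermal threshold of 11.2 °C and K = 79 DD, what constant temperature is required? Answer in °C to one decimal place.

Required daily accumulation = 79 / 5.8 = 13.621 DD/day.
T = T_base + 13.621 = 11.2 + 13.621 = 24.821 ≈ 24.8 °C.

24.8 °C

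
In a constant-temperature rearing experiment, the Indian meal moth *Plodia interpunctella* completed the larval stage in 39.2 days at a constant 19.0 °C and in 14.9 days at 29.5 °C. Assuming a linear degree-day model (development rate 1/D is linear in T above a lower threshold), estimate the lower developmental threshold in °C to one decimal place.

Linear rate model ⇒ the product D·(T − T_b) is constant across temperatures.
39.2·(19.0 − T_b) = 14.9·(29.5 − T_b)
T_b = (39.2·19.0 − 14.9·29.5) / (39.2 − 14.9) = 305.25 / 24.3 = 12.562 °C ≈ 12.6 °C.

12.6 °C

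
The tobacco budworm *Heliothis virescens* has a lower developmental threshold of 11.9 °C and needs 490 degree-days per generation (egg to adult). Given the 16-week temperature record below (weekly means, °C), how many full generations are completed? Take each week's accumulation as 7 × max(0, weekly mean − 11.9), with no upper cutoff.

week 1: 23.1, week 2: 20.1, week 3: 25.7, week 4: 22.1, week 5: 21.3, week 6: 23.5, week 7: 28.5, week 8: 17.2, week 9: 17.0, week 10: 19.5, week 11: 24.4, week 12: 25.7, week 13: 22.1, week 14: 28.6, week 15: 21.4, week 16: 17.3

2 generations

Weekly DD (7 × max(0, T̄ − 11.9)): 78.4, 57.4, 96.6, 71.4, 65.8, 81.2, 116.2, 37.1, 35.7, 53.2, 87.5, 96.6, 71.4, 116.9, 66.5, 37.8.
Season total = 1169.7 DD.
Complete generations = ⌊1169.7 / 490⌋ = 2.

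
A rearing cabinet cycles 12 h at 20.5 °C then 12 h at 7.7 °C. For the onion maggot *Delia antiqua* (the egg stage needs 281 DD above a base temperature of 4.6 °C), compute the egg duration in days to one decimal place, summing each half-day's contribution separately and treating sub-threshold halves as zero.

29.6 days

Day half: max(0, 20.5 − 4.6) × 0.5 = 15.9 × 0.5 = 7.95 DD.
Night half: max(0, 7.7 − 4.6) × 0.5 = 3.1 × 0.5 = 1.55 DD.
Per 24 h: 9.50 DD/day.
Duration = 281 / 9.50 = 29.579 ≈ 29.6 days.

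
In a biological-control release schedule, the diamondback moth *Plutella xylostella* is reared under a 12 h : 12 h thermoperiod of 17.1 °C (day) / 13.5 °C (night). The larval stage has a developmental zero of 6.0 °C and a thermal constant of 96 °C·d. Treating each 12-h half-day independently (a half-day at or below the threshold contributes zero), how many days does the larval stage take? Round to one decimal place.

10.3 days

Day half: max(0, 17.1 − 6.0) × 0.5 = 11.1 × 0.5 = 5.55 DD.
Night half: max(0, 13.5 − 6.0) × 0.5 = 7.5 × 0.5 = 3.75 DD.
Per 24 h: 9.30 DD/day.
Duration = 96 / 9.30 = 10.323 ≈ 10.3 days.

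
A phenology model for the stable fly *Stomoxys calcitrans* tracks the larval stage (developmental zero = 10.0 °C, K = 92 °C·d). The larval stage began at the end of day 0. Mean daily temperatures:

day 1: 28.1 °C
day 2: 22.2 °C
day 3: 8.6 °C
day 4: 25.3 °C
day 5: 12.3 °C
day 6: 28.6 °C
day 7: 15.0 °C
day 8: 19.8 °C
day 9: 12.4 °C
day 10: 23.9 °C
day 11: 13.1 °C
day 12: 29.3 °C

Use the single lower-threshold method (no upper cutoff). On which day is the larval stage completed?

day 10

Daily DD above 10.0 °C: 18.1, 12.2, 0.0, 15.3, 2.3, 18.6, 5.0, 9.8, 2.4, 13.9, 3.1, 19.3.
Cumulative: 18.1, 30.3, 30.3, 45.6, 47.9, 66.5, 71.5, 81.3, 83.7, 97.6, 100.7, 120.0.
The total first reaches 92 DD on day 10.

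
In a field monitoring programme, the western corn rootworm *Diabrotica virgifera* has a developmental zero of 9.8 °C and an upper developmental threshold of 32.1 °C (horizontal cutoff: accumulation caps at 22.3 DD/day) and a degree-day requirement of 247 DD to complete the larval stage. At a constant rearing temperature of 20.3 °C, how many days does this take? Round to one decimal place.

23.5 days

Daily accumulation = 20.3 − 9.8 = 10.5 DD/day.
Duration = 247 / 10.5 = 23.524 ≈ 23.5 days.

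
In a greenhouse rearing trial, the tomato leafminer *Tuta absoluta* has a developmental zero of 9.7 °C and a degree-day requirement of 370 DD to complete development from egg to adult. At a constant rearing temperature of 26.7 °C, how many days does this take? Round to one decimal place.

Daily accumulation = 26.7 − 9.7 = 17.0 DD/day.
Duration = 370 / 17.0 = 21.765 ≈ 21.8 days.

21.8 days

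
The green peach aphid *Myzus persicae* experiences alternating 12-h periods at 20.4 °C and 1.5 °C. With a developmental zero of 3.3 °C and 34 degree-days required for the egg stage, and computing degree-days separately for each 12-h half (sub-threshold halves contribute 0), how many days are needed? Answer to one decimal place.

Day half: max(0, 20.4 − 3.3) × 0.5 = 17.1 × 0.5 = 8.55 DD.
Night half: max(0, 1.5 − 3.3) × 0.5 = 0.0 × 0.5 = 0.00 DD.
Per 24 h: 8.55 DD/day.
Duration = 34 / 8.55 = 3.977 ≈ 4.0 days.

4.0 days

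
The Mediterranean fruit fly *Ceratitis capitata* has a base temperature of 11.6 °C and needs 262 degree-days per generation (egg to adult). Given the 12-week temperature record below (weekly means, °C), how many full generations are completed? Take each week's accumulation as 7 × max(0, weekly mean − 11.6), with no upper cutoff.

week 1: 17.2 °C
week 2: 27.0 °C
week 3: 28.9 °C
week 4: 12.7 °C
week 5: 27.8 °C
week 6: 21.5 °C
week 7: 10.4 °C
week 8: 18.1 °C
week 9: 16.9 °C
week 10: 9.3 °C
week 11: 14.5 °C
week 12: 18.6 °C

Weekly DD (7 × max(0, T̄ − 11.6)): 39.2, 107.8, 121.1, 7.7, 113.4, 69.3, 0.0, 45.5, 37.1, 0.0, 20.3, 49.0.
Season total = 610.4 DD.
Complete generations = ⌊610.4 / 262⌋ = 2.

2 generations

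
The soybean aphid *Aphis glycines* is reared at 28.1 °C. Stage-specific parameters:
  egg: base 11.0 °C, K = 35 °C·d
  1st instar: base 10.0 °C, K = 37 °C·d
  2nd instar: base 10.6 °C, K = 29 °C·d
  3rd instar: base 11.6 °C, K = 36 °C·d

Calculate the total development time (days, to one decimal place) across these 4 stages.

egg: 35 / (28.1 − 11.0) = 35 / 17.1 = 2.047 d.
1st instar: 37 / (28.1 − 10.0) = 37 / 18.1 = 2.044 d.
2nd instar: 29 / (28.1 − 10.6) = 29 / 17.5 = 1.657 d.
3rd instar: 36 / (28.1 − 11.6) = 36 / 16.5 = 2.182 d.
Sum = 7.930 ≈ 7.9 days.

7.9 days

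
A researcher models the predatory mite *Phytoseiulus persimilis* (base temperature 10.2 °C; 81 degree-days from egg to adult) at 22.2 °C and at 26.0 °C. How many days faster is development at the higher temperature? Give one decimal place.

At 22.2 °C: 81 / (22.2 − 10.2) = 81 / 12.0 = 6.750 d.
At 26.0 °C: 81 / (26.0 − 10.2) = 81 / 15.8 = 5.127 d.
Difference = |6.750 − 5.127| = 1.623 ≈ 1.6 days.

1.6 days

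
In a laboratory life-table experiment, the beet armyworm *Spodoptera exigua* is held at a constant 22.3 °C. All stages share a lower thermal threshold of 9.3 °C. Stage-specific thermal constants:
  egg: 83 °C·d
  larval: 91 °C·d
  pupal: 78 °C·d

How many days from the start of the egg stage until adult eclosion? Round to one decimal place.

19.4 days

Daily accumulation at 22.3 °C = 22.3 − 9.3 = 13.0 DD/day.
Total K = 83 + 91 + 78 = 252 DD.
Total duration = 252 / 13.0 = 19.385 ≈ 19.4 days.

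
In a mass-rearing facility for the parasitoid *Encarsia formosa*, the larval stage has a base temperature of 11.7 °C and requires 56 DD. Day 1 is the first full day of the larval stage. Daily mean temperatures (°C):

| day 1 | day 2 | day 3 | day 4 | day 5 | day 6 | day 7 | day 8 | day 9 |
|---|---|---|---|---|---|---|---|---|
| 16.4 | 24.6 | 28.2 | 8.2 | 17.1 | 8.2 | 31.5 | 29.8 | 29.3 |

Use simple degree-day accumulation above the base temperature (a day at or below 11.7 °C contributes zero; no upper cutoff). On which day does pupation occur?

Daily DD above 11.7 °C: 4.7, 12.9, 16.5, 0.0, 5.4, 0.0, 19.8, 18.1, 17.6.
Cumulative: 4.7, 17.6, 34.1, 34.1, 39.5, 39.5, 59.3, 77.4, 95.0.
The total first reaches 56 DD on day 7.

day 7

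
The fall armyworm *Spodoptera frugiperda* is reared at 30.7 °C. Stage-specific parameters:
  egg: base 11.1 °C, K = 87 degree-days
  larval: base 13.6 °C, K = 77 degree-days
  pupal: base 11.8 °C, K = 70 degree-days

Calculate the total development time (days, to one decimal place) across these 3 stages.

egg: 87 / (30.7 − 11.1) = 87 / 19.6 = 4.439 d.
larval: 77 / (30.7 − 13.6) = 77 / 17.1 = 4.503 d.
pupal: 70 / (30.7 − 11.8) = 70 / 18.9 = 3.704 d.
Sum = 12.645 ≈ 12.6 days.

12.6 days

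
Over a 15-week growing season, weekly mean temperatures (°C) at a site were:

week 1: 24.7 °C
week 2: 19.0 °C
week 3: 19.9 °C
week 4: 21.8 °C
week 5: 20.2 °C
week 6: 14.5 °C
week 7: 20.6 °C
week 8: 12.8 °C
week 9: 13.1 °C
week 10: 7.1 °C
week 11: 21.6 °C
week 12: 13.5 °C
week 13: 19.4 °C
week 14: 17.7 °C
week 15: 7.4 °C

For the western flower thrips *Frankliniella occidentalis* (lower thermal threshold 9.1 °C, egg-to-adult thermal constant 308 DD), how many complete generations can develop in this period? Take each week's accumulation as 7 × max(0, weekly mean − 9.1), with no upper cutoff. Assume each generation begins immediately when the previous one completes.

Weekly DD (7 × max(0, T̄ − 9.1)): 109.2, 69.3, 75.6, 88.9, 77.7, 37.8, 80.5, 25.9, 28.0, 0.0, 87.5, 30.8, 72.1, 60.2, 0.0.
Season total = 843.5 DD.
Complete generations = ⌊843.5 / 308⌋ = 2.

2 generations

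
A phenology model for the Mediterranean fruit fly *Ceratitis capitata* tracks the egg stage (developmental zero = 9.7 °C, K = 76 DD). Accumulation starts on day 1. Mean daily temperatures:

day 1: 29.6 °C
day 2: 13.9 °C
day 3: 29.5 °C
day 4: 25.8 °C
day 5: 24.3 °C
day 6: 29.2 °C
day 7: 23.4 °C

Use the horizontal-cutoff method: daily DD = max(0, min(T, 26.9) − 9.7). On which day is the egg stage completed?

day 6

Daily DD above 9.7 °C (capped at 17.2): 17.2, 4.2, 17.2, 16.1, 14.6, 17.2, 13.7.
Cumulative: 17.2, 21.4, 38.6, 54.7, 69.3, 86.5, 100.2.
The total first reaches 76 DD on day 6.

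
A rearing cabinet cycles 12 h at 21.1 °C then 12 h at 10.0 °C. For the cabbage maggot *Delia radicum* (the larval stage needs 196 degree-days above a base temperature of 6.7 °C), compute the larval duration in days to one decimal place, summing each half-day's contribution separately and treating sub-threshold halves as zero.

Day half: max(0, 21.1 − 6.7) × 0.5 = 14.4 × 0.5 = 7.20 DD.
Night half: max(0, 10.0 − 6.7) × 0.5 = 3.3 × 0.5 = 1.65 DD.
Per 24 h: 8.85 DD/day.
Duration = 196 / 8.85 = 22.147 ≈ 22.1 days.

22.1 days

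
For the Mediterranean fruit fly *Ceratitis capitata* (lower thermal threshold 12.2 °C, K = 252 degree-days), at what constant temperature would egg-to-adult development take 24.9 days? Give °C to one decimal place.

22.3 °C

Required daily accumulation = 252 / 24.9 = 10.120 DD/day.
T = T_base + 10.120 = 12.2 + 10.120 = 22.320 ≈ 22.3 °C.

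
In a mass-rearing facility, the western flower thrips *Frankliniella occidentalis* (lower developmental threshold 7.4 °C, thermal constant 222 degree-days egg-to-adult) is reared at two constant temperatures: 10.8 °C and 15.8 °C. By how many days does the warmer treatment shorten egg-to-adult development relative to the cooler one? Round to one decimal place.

At 10.8 °C: 222 / (10.8 − 7.4) = 222 / 3.4 = 65.294 d.
At 15.8 °C: 222 / (15.8 − 7.4) = 222 / 8.4 = 26.429 d.
Difference = |65.294 − 26.429| = 38.866 ≈ 38.9 days.

38.9 days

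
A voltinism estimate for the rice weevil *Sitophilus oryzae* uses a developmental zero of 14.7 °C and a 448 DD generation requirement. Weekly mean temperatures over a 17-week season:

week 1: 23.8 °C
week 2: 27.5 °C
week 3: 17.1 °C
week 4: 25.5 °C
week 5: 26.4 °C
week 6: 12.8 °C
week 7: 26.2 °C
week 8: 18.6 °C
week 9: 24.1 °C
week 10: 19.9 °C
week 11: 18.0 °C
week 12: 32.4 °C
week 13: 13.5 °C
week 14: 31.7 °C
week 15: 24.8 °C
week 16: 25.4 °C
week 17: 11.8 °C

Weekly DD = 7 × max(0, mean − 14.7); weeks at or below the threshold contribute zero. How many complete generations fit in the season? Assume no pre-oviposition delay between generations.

Weekly DD (7 × max(0, T̄ − 14.7)): 63.7, 89.6, 16.8, 75.6, 81.9, 0.0, 80.5, 27.3, 65.8, 36.4, 23.1, 123.9, 0.0, 119.0, 70.7, 74.9, 0.0.
Season total = 949.2 DD.
Complete generations = ⌊949.2 / 448⌋ = 2.

2 generations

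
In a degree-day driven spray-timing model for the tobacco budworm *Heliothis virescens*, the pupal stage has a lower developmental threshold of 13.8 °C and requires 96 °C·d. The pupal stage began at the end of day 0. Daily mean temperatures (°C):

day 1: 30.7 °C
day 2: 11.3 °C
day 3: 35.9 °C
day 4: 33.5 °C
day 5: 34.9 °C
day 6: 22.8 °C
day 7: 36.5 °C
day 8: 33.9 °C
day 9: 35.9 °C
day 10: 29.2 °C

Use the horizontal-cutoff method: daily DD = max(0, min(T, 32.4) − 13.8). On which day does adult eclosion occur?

day 7

Daily DD above 13.8 °C (capped at 18.6): 16.9, 0.0, 18.6, 18.6, 18.6, 9.0, 18.6, 18.6, 18.6, 15.4.
Cumulative: 16.9, 16.9, 35.5, 54.1, 72.7, 81.7, 100.3, 118.9, 137.5, 152.9.
The total first reaches 96 DD on day 7.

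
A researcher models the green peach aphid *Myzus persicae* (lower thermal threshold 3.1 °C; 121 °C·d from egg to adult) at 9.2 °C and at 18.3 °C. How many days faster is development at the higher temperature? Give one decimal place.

At 9.2 °C: 121 / (9.2 − 3.1) = 121 / 6.1 = 19.836 d.
At 18.3 °C: 121 / (18.3 − 3.1) = 121 / 15.2 = 7.961 d.
Difference = |19.836 − 7.961| = 11.876 ≈ 11.9 days.

11.9 days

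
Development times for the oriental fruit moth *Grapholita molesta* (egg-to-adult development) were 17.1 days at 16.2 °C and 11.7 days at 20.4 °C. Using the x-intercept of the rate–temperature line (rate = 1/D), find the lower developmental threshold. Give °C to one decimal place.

Linear rate model ⇒ the product D·(T − T_b) is constant across temperatures.
17.1·(16.2 − T_b) = 11.7·(20.4 − T_b)
T_b = (17.1·16.2 − 11.7·20.4) / (17.1 − 11.7) = 38.34 / 5.4 = 7.100 °C ≈ 7.1 °C.

7.1 °C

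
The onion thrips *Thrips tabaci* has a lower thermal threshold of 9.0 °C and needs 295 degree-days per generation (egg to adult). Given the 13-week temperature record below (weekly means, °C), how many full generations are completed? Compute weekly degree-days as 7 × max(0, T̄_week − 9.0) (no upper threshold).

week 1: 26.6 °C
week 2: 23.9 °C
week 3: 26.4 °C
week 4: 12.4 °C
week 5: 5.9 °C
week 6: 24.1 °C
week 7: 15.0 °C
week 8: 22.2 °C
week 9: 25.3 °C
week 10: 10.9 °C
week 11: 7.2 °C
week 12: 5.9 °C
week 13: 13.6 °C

2 generations

Weekly DD (7 × max(0, T̄ − 9.0)): 123.2, 104.3, 121.8, 23.8, 0.0, 105.7, 42.0, 92.4, 114.1, 13.3, 0.0, 0.0, 32.2.
Season total = 772.8 DD.
Complete generations = ⌊772.8 / 295⌋ = 2.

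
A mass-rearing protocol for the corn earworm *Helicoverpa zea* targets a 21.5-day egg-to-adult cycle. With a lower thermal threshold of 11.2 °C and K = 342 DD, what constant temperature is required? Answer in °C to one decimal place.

Required daily accumulation = 342 / 21.5 = 15.907 DD/day.
T = T_base + 15.907 = 11.2 + 15.907 = 27.107 ≈ 27.1 °C.

27.1 °C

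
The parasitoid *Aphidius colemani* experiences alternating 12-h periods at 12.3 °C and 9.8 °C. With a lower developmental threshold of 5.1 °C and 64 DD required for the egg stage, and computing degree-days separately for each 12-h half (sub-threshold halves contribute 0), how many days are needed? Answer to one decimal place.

10.8 days

Day half: max(0, 12.3 − 5.1) × 0.5 = 7.2 × 0.5 = 3.60 DD.
Night half: max(0, 9.8 − 5.1) × 0.5 = 4.7 × 0.5 = 2.35 DD.
Per 24 h: 5.95 DD/day.
Duration = 64 / 5.95 = 10.756 ≈ 10.8 days.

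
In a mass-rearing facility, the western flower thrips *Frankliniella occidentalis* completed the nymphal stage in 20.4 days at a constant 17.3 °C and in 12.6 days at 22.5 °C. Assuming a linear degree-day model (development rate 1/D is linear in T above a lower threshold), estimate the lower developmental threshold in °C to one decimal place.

Under the model K = D·(T − T_b), so D₁·(T₁ − T_b) = D₂·(T₂ − T_b).
20.4·(17.3 − T_b) = 12.6·(22.5 − T_b)
T_b = (20.4·17.3 − 12.6·22.5) / (20.4 − 12.6) = 69.42 / 7.8 = 8.900 °C ≈ 8.9 °C.

8.9 °C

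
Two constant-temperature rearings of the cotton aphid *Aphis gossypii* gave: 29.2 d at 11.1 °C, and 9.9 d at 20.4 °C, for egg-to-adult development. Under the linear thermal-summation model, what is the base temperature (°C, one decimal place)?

Equal thermal constants: D₁(T₁ − T_b) = D₂(T₂ − T_b).
29.2·(11.1 − T_b) = 9.9·(20.4 − T_b)
T_b = (29.2·11.1 − 9.9·20.4) / (29.2 − 9.9) = 122.16 / 19.3 = 6.330 °C ≈ 6.3 °C.

6.3 °C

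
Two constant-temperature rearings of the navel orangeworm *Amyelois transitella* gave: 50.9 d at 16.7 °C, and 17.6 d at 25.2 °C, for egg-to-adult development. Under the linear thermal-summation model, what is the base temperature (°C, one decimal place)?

12.2 °C

Equal thermal constants: D₁(T₁ − T_b) = D₂(T₂ − T_b).
50.9·(16.7 − T_b) = 17.6·(25.2 − T_b)
T_b = (50.9·16.7 − 17.6·25.2) / (50.9 − 17.6) = 406.51 / 33.3 = 12.208 °C ≈ 12.2 °C.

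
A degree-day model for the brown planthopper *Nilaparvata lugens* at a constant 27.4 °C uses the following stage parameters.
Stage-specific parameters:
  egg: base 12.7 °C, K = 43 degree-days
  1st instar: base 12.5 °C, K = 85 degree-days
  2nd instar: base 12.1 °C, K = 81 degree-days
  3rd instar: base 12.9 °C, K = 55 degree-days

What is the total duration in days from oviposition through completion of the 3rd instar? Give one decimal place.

17.7 days

egg: 43 / (27.4 − 12.7) = 43 / 14.7 = 2.925 d.
1st instar: 85 / (27.4 − 12.5) = 85 / 14.9 = 5.705 d.
2nd instar: 81 / (27.4 − 12.1) = 81 / 15.3 = 5.294 d.
3rd instar: 55 / (27.4 − 12.9) = 55 / 14.5 = 3.793 d.
Sum = 17.717 ≈ 17.7 days.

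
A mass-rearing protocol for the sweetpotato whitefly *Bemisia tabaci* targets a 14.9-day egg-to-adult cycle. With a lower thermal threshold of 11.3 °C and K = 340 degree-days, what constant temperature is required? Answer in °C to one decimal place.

Required daily accumulation = 340 / 14.9 = 22.819 DD/day.
T = T_base + 22.819 = 11.3 + 22.819 = 34.119 ≈ 34.1 °C.

34.1 °C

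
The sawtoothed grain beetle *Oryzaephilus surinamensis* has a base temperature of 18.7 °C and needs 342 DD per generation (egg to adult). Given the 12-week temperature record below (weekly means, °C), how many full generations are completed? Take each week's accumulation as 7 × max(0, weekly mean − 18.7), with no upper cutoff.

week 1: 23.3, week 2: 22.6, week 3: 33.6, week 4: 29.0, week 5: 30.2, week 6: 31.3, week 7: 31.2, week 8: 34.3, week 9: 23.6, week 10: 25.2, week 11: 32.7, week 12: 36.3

2 generations

Weekly DD (7 × max(0, T̄ − 18.7)): 32.2, 27.3, 104.3, 72.1, 80.5, 88.2, 87.5, 109.2, 34.3, 45.5, 98.0, 123.2.
Season total = 902.3 DD.
Complete generations = ⌊902.3 / 342⌋ = 2.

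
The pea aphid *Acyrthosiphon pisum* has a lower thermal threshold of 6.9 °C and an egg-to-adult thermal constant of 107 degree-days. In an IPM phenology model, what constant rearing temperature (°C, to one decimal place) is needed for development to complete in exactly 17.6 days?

13.0 °C

Required daily accumulation = 107 / 17.6 = 6.080 DD/day.
T = T_base + 6.080 = 6.9 + 6.080 = 12.980 ≈ 13.0 °C.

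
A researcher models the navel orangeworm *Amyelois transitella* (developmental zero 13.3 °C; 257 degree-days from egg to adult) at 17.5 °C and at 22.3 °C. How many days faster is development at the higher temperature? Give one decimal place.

At 17.5 °C: 257 / (17.5 − 13.3) = 257 / 4.2 = 61.190 d.
At 22.3 °C: 257 / (22.3 − 13.3) = 257 / 9.0 = 28.556 d.
Difference = |61.190 − 28.556| = 32.635 ≈ 32.6 days.

32.6 days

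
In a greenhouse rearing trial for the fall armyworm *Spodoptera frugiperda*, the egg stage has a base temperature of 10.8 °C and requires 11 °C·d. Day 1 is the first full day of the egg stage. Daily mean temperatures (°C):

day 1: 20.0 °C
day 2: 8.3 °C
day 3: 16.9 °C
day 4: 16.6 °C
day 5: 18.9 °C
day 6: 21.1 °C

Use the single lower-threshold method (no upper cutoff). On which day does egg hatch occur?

Daily DD above 10.8 °C: 9.2, 0.0, 6.1, 5.8, 8.1, 10.3.
Cumulative: 9.2, 9.2, 15.3, 21.1, 29.2, 39.5.
The total first reaches 11 DD on day 3.

day 3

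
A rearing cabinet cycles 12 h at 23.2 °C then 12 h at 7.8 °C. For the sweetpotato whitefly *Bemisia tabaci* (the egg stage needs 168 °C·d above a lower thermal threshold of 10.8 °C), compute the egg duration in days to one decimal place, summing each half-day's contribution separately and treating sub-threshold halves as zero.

27.1 days

Day half: max(0, 23.2 − 10.8) × 0.5 = 12.4 × 0.5 = 6.20 DD.
Night half: max(0, 7.8 − 10.8) × 0.5 = 0.0 × 0.5 = 0.00 DD.
Per 24 h: 6.20 DD/day.
Duration = 168 / 6.20 = 27.097 ≈ 27.1 days.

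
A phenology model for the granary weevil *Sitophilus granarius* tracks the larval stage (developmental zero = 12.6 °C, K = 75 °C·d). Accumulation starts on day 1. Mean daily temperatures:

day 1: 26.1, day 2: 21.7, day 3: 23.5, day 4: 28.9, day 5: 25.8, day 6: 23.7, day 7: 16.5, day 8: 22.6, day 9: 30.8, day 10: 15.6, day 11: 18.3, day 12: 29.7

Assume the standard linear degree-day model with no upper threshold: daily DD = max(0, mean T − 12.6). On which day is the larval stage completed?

day 7

Daily DD above 12.6 °C: 13.5, 9.1, 10.9, 16.3, 13.2, 11.1, 3.9, 10.0, 18.2, 3.0, 5.7, 17.1.
Cumulative: 13.5, 22.6, 33.5, 49.8, 63.0, 74.1, 78.0, 88.0, 106.2, 109.2, 114.9, 132.0.
The total first reaches 75 DD on day 7.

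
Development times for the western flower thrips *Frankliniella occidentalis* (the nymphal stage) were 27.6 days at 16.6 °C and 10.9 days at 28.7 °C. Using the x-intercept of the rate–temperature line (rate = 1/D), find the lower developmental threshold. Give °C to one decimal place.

Equal thermal constants: D₁(T₁ − T_b) = D₂(T₂ − T_b).
27.6·(16.6 − T_b) = 10.9·(28.7 − T_b)
T_b = (27.6·16.6 − 10.9·28.7) / (27.6 − 10.9) = 145.33 / 16.7 = 8.702 °C ≈ 8.7 °C.

8.7 °C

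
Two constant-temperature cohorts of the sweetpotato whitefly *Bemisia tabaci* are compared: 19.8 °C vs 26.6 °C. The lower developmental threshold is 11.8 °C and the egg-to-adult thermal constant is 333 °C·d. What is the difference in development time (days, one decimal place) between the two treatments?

At 19.8 °C: 333 / (19.8 − 11.8) = 333 / 8.0 = 41.625 d.
At 26.6 °C: 333 / (26.6 − 11.8) = 333 / 14.8 = 22.500 d.
Difference = |41.625 − 22.500| = 19.125 ≈ 19.1 days.

19.1 days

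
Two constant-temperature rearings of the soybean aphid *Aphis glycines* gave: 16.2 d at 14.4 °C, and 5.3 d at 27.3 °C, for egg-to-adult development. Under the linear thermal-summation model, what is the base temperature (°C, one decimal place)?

Equal thermal constants: D₁(T₁ − T_b) = D₂(T₂ − T_b).
16.2·(14.4 − T_b) = 5.3·(27.3 − T_b)
T_b = (16.2·14.4 − 5.3·27.3) / (16.2 − 5.3) = 88.59 / 10.9 = 8.128 °C ≈ 8.1 °C.

8.1 °C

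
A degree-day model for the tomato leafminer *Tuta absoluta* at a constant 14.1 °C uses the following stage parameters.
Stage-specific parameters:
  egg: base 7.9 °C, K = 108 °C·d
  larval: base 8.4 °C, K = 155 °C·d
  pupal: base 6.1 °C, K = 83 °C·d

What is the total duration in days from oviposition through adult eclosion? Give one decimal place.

55.0 days

egg: 108 / (14.1 − 7.9) = 108 / 6.2 = 17.419 d.
larval: 155 / (14.1 − 8.4) = 155 / 5.7 = 27.193 d.
pupal: 83 / (14.1 − 6.1) = 83 / 8.0 = 10.375 d.
Sum = 54.987 ≈ 55.0 days.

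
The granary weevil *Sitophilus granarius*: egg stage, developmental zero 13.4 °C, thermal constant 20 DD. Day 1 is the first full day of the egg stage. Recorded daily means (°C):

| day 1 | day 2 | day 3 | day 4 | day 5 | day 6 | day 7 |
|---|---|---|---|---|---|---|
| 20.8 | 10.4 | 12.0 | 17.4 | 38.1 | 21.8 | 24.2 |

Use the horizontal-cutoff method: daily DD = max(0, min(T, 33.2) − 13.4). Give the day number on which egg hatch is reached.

day 5

Daily DD above 13.4 °C (capped at 19.8): 7.4, 0.0, 0.0, 4.0, 19.8, 8.4, 10.8.
Cumulative: 7.4, 7.4, 7.4, 11.4, 31.2, 39.6, 50.4.
The total first reaches 20 DD on day 5.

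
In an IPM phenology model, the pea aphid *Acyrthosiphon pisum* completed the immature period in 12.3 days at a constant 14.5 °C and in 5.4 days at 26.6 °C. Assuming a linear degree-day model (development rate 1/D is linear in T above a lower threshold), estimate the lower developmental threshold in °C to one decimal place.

5.0 °C

Under the model K = D·(T − T_b), so D₁·(T₁ − T_b) = D₂·(T₂ − T_b).
12.3·(14.5 − T_b) = 5.4·(26.6 − T_b)
T_b = (12.3·14.5 − 5.4·26.6) / (12.3 − 5.4) = 34.71 / 6.9 = 5.030 °C ≈ 5.0 °C.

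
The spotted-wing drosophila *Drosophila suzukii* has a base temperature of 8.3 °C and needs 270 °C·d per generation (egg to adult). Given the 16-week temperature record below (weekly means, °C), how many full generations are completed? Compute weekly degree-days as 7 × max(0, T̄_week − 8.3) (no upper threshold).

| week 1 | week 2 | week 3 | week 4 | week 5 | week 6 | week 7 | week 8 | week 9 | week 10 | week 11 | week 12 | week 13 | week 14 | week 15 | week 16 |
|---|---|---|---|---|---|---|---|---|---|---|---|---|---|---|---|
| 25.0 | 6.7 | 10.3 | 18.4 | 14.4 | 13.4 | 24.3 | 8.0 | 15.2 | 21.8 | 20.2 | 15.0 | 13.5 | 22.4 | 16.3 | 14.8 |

Weekly DD (7 × max(0, T̄ − 8.3)): 116.9, 0.0, 14.0, 70.7, 42.7, 35.7, 112.0, 0.0, 48.3, 94.5, 83.3, 46.9, 36.4, 98.7, 56.0, 45.5.
Season total = 901.6 DD.
Complete generations = ⌊901.6 / 270⌋ = 3.

3 generations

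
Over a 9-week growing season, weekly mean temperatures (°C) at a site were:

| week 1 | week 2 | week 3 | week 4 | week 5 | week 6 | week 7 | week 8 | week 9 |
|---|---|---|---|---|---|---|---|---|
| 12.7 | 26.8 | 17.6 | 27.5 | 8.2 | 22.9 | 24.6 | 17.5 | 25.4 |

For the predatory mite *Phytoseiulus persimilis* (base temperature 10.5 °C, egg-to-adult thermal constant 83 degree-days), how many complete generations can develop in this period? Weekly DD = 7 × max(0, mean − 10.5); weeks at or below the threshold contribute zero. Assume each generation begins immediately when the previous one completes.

Weekly DD (7 × max(0, T̄ − 10.5)): 15.4, 114.1, 49.7, 119.0, 0.0, 86.8, 98.7, 49.0, 104.3.
Season total = 637.0 DD.
Complete generations = ⌊637.0 / 83⌋ = 7.

7 generations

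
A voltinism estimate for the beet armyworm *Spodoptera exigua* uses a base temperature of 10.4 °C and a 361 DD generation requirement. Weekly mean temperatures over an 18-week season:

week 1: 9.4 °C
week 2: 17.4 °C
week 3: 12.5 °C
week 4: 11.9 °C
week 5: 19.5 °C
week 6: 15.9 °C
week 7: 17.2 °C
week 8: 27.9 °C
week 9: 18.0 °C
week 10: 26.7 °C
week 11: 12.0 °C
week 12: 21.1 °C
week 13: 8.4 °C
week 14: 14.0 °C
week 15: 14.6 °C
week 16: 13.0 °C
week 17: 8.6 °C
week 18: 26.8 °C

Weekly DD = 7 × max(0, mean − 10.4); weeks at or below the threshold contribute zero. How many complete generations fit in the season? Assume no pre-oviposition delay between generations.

2 generations

Weekly DD (7 × max(0, T̄ − 10.4)): 0.0, 49.0, 14.7, 10.5, 63.7, 38.5, 47.6, 122.5, 53.2, 114.1, 11.2, 74.9, 0.0, 25.2, 29.4, 18.2, 0.0, 114.8.
Season total = 787.5 DD.
Complete generations = ⌊787.5 / 361⌋ = 2.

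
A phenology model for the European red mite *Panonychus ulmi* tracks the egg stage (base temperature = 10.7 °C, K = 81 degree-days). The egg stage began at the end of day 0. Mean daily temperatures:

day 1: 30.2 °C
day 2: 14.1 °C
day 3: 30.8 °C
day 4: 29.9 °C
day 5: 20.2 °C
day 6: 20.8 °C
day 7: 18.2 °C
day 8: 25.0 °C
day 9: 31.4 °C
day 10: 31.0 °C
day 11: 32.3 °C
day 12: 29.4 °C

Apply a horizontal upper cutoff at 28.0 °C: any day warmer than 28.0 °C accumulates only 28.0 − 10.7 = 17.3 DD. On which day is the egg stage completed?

Daily DD above 10.7 °C (capped at 17.3): 17.3, 3.4, 17.3, 17.3, 9.5, 10.1, 7.5, 14.3, 17.3, 17.3, 17.3, 17.3.
Cumulative: 17.3, 20.7, 38.0, 55.3, 64.8, 74.9, 82.4, 96.7, 114.0, 131.3, 148.6, 165.9.
The total first reaches 81 DD on day 7.

day 7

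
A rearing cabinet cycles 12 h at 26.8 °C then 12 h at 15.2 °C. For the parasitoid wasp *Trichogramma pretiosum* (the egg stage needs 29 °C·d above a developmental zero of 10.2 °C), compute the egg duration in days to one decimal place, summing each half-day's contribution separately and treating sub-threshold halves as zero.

2.7 days

Day half: max(0, 26.8 − 10.2) × 0.5 = 16.6 × 0.5 = 8.30 DD.
Night half: max(0, 15.2 − 10.2) × 0.5 = 5.0 × 0.5 = 2.50 DD.
Per 24 h: 10.80 DD/day.
Duration = 29 / 10.80 = 2.685 ≈ 2.7 days.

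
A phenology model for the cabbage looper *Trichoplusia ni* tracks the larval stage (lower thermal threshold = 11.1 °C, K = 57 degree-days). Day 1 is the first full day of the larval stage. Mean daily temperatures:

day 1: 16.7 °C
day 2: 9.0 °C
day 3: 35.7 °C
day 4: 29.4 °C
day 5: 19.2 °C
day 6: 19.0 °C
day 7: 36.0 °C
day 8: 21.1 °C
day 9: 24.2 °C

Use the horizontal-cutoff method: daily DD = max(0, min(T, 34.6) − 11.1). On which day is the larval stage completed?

Daily DD above 11.1 °C (capped at 23.5): 5.6, 0.0, 23.5, 18.3, 8.1, 7.9, 23.5, 10.0, 13.1.
Cumulative: 5.6, 5.6, 29.1, 47.4, 55.5, 63.4, 86.9, 96.9, 110.0.
The total first reaches 57 DD on day 6.

day 6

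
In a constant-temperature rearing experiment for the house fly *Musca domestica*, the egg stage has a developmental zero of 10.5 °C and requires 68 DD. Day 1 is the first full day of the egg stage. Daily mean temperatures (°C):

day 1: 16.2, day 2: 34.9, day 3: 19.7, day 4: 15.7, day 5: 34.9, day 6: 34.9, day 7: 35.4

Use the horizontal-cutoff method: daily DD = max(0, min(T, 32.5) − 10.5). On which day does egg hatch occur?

day 6

Daily DD above 10.5 °C (capped at 22.0): 5.7, 22.0, 9.2, 5.2, 22.0, 22.0, 22.0.
Cumulative: 5.7, 27.7, 36.9, 42.1, 64.1, 86.1, 108.1.
The total first reaches 68 DD on day 6.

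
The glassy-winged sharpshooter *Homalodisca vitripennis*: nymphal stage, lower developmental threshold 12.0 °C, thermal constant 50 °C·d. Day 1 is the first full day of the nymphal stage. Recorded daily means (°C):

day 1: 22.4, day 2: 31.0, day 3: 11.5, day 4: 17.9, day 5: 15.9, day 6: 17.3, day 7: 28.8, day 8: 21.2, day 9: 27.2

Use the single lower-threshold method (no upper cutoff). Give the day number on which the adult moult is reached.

Daily DD above 12.0 °C: 10.4, 19.0, 0.0, 5.9, 3.9, 5.3, 16.8, 9.2, 15.2.
Cumulative: 10.4, 29.4, 29.4, 35.3, 39.2, 44.5, 61.3, 70.5, 85.7.
The total first reaches 50 DD on day 7.

day 7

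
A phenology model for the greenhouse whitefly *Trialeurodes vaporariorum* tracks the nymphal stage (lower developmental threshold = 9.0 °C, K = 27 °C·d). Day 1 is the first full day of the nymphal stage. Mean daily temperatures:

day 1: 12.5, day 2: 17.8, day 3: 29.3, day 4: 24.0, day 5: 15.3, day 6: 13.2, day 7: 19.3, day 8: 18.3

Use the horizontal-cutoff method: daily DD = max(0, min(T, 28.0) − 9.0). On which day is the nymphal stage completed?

day 3

Daily DD above 9.0 °C (capped at 19.0): 3.5, 8.8, 19.0, 15.0, 6.3, 4.2, 10.3, 9.3.
Cumulative: 3.5, 12.3, 31.3, 46.3, 52.6, 56.8, 67.1, 76.4.
The total first reaches 27 DD on day 3.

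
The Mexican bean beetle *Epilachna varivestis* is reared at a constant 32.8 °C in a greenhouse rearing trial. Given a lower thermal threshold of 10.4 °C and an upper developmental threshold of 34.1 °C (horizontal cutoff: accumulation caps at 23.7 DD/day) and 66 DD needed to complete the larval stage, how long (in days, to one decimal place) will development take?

2.9 days

Daily accumulation = 32.8 − 10.4 = 22.4 DD/day.
Duration = 66 / 22.4 = 2.946 ≈ 2.9 days.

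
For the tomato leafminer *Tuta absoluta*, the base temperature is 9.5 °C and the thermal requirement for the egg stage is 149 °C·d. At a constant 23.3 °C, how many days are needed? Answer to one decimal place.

10.8 days

Daily accumulation = 23.3 − 9.5 = 13.8 DD/day.
Duration = 149 / 13.8 = 10.797 ≈ 10.8 days.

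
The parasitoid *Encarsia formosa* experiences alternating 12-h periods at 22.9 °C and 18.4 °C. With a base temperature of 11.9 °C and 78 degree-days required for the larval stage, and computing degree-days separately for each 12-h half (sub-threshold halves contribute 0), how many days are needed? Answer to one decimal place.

8.9 days

Day half: max(0, 22.9 − 11.9) × 0.5 = 11.0 × 0.5 = 5.50 DD.
Night half: max(0, 18.4 − 11.9) × 0.5 = 6.5 × 0.5 = 3.25 DD.
Per 24 h: 8.75 DD/day.
Duration = 78 / 8.75 = 8.914 ≈ 8.9 days.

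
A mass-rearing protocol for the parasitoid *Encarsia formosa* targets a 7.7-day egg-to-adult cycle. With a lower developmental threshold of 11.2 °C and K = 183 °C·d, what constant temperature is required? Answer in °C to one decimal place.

Required daily accumulation = 183 / 7.7 = 23.766 DD/day.
T = T_base + 23.766 = 11.2 + 23.766 = 34.966 ≈ 35.0 °C.

35.0 °C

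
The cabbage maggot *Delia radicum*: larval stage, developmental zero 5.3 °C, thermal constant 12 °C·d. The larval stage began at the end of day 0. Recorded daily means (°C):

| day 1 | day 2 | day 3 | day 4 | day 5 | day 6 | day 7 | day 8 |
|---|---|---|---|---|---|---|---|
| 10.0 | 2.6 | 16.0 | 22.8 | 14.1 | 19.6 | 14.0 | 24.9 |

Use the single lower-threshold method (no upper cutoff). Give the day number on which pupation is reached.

Daily DD above 5.3 °C: 4.7, 0.0, 10.7, 17.5, 8.8, 14.3, 8.7, 19.6.
Cumulative: 4.7, 4.7, 15.4, 32.9, 41.7, 56.0, 64.7, 84.3.
The total first reaches 12 DD on day 3.

day 3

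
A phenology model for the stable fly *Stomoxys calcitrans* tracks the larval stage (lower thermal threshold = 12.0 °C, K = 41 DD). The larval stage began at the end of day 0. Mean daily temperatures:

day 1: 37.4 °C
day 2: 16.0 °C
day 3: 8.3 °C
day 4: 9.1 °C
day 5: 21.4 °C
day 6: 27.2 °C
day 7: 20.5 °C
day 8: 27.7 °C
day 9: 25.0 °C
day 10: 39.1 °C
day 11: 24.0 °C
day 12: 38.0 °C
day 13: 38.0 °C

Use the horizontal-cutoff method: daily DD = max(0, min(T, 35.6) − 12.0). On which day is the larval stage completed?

day 6

Daily DD above 12.0 °C (capped at 23.6): 23.6, 4.0, 0.0, 0.0, 9.4, 15.2, 8.5, 15.7, 13.0, 23.6, 12.0, 23.6, 23.6.
Cumulative: 23.6, 27.6, 27.6, 27.6, 37.0, 52.2, 60.7, 76.4, 89.4, 113.0, 125.0, 148.6, 172.2.
The total first reaches 41 DD on day 6.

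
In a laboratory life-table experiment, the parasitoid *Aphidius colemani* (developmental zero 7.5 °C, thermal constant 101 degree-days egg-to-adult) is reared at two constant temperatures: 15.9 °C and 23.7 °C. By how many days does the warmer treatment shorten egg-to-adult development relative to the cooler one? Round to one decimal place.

5.8 days

At 15.9 °C: 101 / (15.9 − 7.5) = 101 / 8.4 = 12.024 d.
At 23.7 °C: 101 / (23.7 − 7.5) = 101 / 16.2 = 6.235 d.
Difference = |12.024 − 6.235| = 5.789 ≈ 5.8 days.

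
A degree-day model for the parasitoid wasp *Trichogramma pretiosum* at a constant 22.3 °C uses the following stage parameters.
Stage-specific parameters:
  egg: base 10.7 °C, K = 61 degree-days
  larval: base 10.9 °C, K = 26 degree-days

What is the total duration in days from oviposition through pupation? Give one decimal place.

7.5 days

egg: 61 / (22.3 − 10.7) = 61 / 11.6 = 5.259 d.
larval: 26 / (22.3 − 10.9) = 26 / 11.4 = 2.281 d.
Sum = 7.539 ≈ 7.5 days.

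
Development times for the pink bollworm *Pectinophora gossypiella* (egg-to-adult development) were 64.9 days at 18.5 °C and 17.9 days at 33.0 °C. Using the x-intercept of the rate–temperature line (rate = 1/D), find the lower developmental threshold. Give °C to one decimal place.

Linear rate model ⇒ the product D·(T − T_b) is constant across temperatures.
64.9·(18.5 − T_b) = 17.9·(33.0 − T_b)
T_b = (64.9·18.5 − 17.9·33.0) / (64.9 − 17.9) = 609.95 / 47.0 = 12.978 °C ≈ 13.0 °C.

13.0 °C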